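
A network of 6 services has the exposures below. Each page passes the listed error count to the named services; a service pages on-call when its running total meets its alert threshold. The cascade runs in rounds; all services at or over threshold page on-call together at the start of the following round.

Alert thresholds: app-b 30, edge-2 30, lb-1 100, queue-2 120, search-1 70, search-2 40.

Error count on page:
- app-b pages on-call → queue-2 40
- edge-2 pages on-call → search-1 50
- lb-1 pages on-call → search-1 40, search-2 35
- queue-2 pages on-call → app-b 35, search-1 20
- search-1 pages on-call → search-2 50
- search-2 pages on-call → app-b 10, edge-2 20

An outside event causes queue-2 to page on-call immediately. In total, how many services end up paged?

2

Round 1 — queue-2 pages on-call (initial).
  app-b: +35 → 35 ≥ 30
  search-1: +20 → 20 < 70
Round 2 — app-b pages on-call.
No further pages.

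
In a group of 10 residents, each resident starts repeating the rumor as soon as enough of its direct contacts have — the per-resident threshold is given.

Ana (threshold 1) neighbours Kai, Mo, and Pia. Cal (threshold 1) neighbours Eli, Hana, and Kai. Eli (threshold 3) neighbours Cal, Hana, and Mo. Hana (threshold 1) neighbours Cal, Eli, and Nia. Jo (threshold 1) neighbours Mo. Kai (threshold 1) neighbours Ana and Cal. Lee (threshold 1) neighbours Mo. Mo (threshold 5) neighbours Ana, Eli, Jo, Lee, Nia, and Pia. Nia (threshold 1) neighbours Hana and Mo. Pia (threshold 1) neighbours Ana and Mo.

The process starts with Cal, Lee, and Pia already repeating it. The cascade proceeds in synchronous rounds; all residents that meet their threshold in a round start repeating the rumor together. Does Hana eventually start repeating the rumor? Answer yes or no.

yes

Round 1 — Cal, Lee, Pia start repeating the rumor (initial).
Round 2 — checking thresholds:
  Ana: 1 of 3 neighbours ≥ 1, starts repeating the rumor.
  Eli: 1 of 3 neighbours < 3, below threshold.
  Hana: 1 of 3 neighbours ≥ 1, starts repeating the rumor.
  Kai: 1 of 2 neighbours ≥ 1, starts repeating the rumor.
  Mo: 2 of 6 neighbours < 5, below threshold.
Round 3 — checking thresholds:
  Eli: 2 of 3 neighbours < 3, below threshold.
  Mo: 3 of 6 neighbours < 5, below threshold.
  Nia: 1 of 2 neighbours ≥ 1, starts repeating the rumor.
Round 4 — no new spreads; cascade stops.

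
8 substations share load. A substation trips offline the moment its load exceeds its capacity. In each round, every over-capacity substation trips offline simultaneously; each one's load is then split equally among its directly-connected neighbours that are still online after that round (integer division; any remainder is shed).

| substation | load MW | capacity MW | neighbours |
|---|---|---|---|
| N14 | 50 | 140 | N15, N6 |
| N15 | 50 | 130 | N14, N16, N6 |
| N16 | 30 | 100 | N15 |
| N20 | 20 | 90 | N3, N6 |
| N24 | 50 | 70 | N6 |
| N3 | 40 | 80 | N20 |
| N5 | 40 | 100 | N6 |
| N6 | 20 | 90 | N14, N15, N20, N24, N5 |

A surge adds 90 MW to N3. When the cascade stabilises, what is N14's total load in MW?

Round 1 — N3 at 130 > 80. N3 trips offline.
  N3 sheds 130 MW to N20: 130 each.
    N20: 20+130 = 150 > 90
Round 2 — N20 trips offline.
  N20 sheds 150 MW to N6: 150 each.
    N6: 20+150 = 170 > 90
Round 3 — N6 trips offline.
  N6 sheds 170 MW to N14, N15, N24, N5: 42 each (2 lost).
    N14: 50+42 = 92 ≤ 140
    N15: 50+42 = 92 ≤ 130
    N24: 50+42 = 92 > 70
    N5: 40+42 = 82 ≤ 100
Round 4 — N24 trips offline.
  N24 sheds 92 MW: no online neighbours, lost.
No further trips.

92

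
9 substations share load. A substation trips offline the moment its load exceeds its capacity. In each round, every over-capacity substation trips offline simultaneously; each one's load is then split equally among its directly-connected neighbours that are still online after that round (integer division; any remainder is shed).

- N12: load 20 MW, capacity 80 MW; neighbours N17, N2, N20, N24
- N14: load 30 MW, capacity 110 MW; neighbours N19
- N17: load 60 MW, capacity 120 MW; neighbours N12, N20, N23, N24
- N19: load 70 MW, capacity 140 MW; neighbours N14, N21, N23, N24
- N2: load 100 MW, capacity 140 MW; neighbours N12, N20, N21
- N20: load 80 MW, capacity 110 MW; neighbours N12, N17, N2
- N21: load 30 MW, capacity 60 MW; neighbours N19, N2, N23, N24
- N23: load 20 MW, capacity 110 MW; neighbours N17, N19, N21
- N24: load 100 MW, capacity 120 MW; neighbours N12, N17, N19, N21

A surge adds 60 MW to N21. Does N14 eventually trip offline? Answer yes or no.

Round 1 — N21 at 90 > 60. N21 trips offline.
  N21 sheds 90 MW to N19, N2, N23, N24: 22 each (2 lost).
    N19: 70+22 = 92 ≤ 140
    N2: 100+22 = 122 ≤ 140
    N23: 20+22 = 42 ≤ 110
    N24: 100+22 = 122 > 120
Round 2 — N24 trips offline.
  N24 sheds 122 MW to N12, N17, N19: 40 each (2 lost).
    N12: 20+40 = 60 ≤ 80
    N17: 60+40 = 100 ≤ 120
    N19: 92+40 = 132 ≤ 140
No further trips.

no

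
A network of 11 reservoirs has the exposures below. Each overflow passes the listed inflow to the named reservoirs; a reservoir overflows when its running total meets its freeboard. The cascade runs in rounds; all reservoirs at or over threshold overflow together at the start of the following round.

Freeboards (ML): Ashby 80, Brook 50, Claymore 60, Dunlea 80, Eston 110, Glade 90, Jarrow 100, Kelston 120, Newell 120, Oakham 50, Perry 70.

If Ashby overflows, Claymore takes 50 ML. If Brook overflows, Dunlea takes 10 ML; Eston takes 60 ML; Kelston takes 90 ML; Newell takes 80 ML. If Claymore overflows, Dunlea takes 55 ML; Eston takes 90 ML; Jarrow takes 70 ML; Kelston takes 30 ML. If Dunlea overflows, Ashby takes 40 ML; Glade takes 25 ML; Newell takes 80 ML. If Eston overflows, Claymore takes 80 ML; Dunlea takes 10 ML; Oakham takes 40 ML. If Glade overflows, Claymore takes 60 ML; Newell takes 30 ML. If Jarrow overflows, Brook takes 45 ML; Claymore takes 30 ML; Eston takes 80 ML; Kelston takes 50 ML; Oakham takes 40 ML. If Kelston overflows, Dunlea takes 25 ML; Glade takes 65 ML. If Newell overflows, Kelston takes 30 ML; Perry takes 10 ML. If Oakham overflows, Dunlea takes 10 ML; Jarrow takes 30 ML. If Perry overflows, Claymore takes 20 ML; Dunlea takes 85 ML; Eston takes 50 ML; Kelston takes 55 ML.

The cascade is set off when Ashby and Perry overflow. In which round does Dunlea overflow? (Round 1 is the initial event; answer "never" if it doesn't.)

2

Round 1 — Ashby, Perry overflow (initial).
  Claymore: +50+20 → 70 ≥ 60
  Dunlea: +85 → 85 ≥ 80
  Eston: +50 → 50 < 110
  Kelston: +55 → 55 < 120
Round 2 — Claymore, Dunlea overflow.
  Eston: +90 → 140 ≥ 110
  Glade: +25 → 25 < 90
  Jarrow: +70 → 70 < 100
  Kelston: +30 → 85 < 120
  Newell: +80 → 80 < 120
Round 3 — Eston overflows.
  Oakham: +40 → 40 < 50
No further overflows.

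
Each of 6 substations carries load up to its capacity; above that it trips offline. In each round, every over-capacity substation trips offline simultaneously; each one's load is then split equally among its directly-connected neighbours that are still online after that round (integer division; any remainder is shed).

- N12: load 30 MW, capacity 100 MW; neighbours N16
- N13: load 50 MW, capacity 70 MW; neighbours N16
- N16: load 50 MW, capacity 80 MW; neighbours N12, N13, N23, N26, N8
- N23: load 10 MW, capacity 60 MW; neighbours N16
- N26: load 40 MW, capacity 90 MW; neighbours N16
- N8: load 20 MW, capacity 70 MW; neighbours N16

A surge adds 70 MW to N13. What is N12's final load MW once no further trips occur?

72

Round 1 — N13 at 120 > 70. N13 trips offline.
  N13 sheds 120 MW to N16: 120 each.
    N16: 50+120 = 170 > 80
Round 2 — N16 trips offline.
  N16 sheds 170 MW to N12, N23, N26, N8: 42 each (2 lost).
    N12: 30+42 = 72 ≤ 100
    N23: 10+42 = 52 ≤ 60
    N26: 40+42 = 82 ≤ 90
    N8: 20+42 = 62 ≤ 70
No further trips.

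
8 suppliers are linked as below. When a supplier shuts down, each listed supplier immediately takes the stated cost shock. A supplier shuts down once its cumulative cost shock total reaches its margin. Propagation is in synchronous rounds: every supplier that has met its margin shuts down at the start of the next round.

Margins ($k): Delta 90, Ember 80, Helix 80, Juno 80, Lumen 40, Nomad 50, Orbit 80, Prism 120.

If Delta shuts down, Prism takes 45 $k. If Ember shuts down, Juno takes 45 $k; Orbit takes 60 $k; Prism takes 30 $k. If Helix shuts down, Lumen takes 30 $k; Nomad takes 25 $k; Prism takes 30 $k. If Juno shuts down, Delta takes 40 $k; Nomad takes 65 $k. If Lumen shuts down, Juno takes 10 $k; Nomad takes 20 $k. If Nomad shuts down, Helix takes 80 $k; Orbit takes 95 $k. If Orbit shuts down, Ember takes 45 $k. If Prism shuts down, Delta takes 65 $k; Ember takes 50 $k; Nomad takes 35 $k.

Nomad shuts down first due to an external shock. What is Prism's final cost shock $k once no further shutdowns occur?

30

Round 1 — Nomad shuts down (initial).
  Helix: +80 → 80 ≥ 80
  Orbit: +95 → 95 ≥ 80
Round 2 — Helix, Orbit shut down.
  Ember: +45 → 45 < 80
  Lumen: +30 → 30 < 40
  Prism: +30 → 30 < 120
No further shutdowns.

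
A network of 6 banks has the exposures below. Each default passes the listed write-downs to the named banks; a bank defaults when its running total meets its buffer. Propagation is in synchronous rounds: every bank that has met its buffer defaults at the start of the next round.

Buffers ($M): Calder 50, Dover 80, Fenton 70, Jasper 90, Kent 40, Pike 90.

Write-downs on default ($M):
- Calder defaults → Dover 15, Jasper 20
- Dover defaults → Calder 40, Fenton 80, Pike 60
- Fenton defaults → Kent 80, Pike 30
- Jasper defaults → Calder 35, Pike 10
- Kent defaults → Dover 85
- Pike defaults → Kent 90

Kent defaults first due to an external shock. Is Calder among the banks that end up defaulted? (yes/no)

no

Round 1 — Kent defaults (initial).
  Dover: +85 → 85 ≥ 80
Round 2 — Dover defaults.
  Calder: +40 → 40 < 50
  Fenton: +80 → 80 ≥ 70
  Pike: +60 → 60 < 90
Round 3 — Fenton defaults.
  Pike: +30 → 90 ≥ 90
Round 4 — Pike defaults.
No further defaults.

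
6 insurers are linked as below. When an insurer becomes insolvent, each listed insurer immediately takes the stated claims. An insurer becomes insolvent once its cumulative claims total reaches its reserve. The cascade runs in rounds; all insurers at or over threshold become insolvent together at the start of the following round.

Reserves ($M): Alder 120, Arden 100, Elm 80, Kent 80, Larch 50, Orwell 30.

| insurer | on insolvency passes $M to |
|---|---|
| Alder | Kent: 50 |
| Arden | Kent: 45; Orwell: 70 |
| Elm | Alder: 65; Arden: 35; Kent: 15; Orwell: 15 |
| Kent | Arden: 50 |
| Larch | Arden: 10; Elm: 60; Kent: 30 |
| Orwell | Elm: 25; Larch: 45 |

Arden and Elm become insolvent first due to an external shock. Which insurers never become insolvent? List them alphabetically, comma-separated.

Round 1 — Arden, Elm become insolvent (initial).
  Alder: +65 → 65 < 120
  Kent: +45+15 → 60 < 80
  Orwell: +70+15 → 85 ≥ 30
Round 2 — Orwell becomes insolvent.
  Larch: +45 → 45 < 50
No further insolvencies.

Alder, Kent, Larch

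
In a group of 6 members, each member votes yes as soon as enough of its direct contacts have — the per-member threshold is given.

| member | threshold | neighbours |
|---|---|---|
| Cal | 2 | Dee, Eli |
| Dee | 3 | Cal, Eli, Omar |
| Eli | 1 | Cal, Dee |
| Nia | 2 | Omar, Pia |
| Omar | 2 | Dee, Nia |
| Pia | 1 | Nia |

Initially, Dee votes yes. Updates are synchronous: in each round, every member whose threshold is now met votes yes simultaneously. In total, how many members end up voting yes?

3

Round 1 — Dee votes yes (initial).
Round 2 — checking thresholds:
  Cal: 1 of 2 neighbours < 2, not yet.
  Eli: 1 of 2 neighbours ≥ 1, votes yes.
  Omar: 1 of 2 neighbours < 2, not yet.
Round 3 — checking thresholds:
  Cal: 2 of 2 neighbours ≥ 2, votes yes.
  Omar: 1 of 2 neighbours < 2, not yet.
Round 4 — no new yes votes; cascade stops.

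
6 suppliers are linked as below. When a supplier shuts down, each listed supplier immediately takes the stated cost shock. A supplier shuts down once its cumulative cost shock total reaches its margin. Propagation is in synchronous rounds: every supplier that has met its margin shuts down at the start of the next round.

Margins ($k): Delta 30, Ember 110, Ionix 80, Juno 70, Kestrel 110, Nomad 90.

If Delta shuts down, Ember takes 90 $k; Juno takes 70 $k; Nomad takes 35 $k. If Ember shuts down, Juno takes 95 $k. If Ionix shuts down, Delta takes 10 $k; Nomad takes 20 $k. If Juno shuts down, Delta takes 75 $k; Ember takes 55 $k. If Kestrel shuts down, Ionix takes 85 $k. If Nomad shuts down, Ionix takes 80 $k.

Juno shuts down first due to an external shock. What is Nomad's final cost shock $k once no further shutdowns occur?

Round 1 — Juno shuts down (initial).
  Delta: +75 → 75 ≥ 30
  Ember: +55 → 55 < 110
Round 2 — Delta shuts down.
  Ember: +90 → 145 ≥ 110
  Nomad: +35 → 35 < 90
Round 3 — Ember shuts down.
No further shutdowns.

35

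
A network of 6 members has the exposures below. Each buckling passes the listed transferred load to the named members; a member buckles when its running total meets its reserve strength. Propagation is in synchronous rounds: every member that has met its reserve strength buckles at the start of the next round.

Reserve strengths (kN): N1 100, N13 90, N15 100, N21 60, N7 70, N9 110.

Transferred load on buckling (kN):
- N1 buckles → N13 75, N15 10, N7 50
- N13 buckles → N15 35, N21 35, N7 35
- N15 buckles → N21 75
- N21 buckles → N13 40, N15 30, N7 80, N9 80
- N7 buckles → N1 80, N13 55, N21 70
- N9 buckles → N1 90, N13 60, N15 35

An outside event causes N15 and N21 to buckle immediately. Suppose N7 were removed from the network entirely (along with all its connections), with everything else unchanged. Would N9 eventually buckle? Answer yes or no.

With N7 removed:
Round 1 — N15, N21 buckle (initial).
  N13: +40 → 40 < 90
  N9: +80 → 80 < 110
No further bucklings.

no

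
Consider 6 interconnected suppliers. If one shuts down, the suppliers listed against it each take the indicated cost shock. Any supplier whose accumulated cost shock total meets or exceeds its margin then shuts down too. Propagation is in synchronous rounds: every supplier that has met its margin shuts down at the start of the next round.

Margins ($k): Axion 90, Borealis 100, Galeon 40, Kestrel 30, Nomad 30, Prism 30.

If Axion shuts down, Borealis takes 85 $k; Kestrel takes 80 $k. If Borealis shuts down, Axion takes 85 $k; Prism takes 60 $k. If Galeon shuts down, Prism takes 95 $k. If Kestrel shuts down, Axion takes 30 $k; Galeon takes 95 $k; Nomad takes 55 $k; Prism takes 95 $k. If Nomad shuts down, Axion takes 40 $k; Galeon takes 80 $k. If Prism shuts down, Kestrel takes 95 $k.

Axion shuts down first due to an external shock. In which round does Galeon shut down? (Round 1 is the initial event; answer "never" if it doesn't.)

3

Round 1 — Axion shuts down (initial).
  Borealis: +85 → 85 < 100
  Kestrel: +80 → 80 ≥ 30
Round 2 — Kestrel shuts down.
  Galeon: +95 → 95 ≥ 40
  Nomad: +55 → 55 ≥ 30
  Prism: +95 → 95 ≥ 30
Round 3 — Galeon, Nomad, Prism shut down.
No further shutdowns.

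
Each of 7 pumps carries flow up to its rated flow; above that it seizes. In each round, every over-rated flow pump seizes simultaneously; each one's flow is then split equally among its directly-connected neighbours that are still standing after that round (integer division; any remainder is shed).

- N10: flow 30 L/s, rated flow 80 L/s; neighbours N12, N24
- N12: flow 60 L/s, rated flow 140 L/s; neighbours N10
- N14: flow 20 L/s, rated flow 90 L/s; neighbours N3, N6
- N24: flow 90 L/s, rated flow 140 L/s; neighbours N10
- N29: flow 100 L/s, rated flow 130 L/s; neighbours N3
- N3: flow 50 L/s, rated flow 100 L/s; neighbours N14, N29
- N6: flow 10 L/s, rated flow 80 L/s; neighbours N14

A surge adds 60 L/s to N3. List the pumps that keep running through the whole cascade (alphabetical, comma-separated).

N10, N12, N14, N24, N6

Round 1 — N3 at 110 > 100. N3 seizes.
  N3 sheds 110 L/s to N14, N29: 55 each.
    N14: 20+55 = 75 ≤ 90
    N29: 100+55 = 155 > 130
Round 2 — N29 seizes.
  N29 sheds 155 L/s: no online neighbours, lost.
No further seizures.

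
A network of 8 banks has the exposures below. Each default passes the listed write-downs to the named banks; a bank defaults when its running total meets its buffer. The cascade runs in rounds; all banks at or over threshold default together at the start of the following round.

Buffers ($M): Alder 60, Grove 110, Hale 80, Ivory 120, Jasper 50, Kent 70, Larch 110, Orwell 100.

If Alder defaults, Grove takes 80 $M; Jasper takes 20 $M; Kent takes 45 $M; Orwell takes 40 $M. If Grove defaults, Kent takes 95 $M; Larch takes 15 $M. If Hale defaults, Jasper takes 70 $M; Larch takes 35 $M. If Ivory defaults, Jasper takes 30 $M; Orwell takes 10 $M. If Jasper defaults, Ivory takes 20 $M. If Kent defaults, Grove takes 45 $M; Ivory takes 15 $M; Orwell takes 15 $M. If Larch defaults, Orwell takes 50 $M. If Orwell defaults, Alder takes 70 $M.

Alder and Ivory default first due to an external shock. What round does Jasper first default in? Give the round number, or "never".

2

Round 1 — Alder, Ivory default (initial).
  Grove: +80 → 80 < 110
  Jasper: +20+30 → 50 ≥ 50
  Kent: +45 → 45 < 70
  Orwell: +40+10 → 50 < 100
Round 2 — Jasper defaults.
No further defaults.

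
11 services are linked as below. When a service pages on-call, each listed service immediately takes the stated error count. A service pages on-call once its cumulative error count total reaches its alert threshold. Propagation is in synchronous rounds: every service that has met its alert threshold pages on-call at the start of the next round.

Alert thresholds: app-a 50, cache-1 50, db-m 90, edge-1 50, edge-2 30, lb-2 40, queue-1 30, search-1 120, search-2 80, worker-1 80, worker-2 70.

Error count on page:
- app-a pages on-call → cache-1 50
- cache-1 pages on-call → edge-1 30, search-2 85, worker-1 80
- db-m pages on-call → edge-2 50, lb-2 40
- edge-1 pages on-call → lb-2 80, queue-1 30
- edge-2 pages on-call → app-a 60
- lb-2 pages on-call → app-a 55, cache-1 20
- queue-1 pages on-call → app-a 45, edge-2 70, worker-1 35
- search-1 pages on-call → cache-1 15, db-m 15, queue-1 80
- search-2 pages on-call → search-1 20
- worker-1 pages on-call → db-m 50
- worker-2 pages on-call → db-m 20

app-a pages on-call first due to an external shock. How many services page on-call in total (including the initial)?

Round 1 — app-a pages on-call (initial).
  cache-1: +50 → 50 ≥ 50
Round 2 — cache-1 pages on-call.
  edge-1: +30 → 30 < 50
  search-2: +85 → 85 ≥ 80
  worker-1: +80 → 80 ≥ 80
Round 3 — search-2, worker-1 page on-call.
  db-m: +50 → 50 < 90
  search-1: +20 → 20 < 120
No further pages.

4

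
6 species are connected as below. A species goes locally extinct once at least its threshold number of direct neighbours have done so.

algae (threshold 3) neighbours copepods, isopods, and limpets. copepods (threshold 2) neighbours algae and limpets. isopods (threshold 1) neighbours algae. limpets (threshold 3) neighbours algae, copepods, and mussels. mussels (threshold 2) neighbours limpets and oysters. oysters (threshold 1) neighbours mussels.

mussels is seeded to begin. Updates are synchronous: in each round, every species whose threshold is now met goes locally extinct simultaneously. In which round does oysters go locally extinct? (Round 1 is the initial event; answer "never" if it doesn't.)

2

Round 1 — mussels goes locally extinct (initial).
Round 2 — checking thresholds:
  limpets: 1 of 3 neighbours < 3, holds.
  oysters: 1 of 1 neighbours ≥ 1, goes locally extinct.
Round 3 — no new extinctions; cascade stops.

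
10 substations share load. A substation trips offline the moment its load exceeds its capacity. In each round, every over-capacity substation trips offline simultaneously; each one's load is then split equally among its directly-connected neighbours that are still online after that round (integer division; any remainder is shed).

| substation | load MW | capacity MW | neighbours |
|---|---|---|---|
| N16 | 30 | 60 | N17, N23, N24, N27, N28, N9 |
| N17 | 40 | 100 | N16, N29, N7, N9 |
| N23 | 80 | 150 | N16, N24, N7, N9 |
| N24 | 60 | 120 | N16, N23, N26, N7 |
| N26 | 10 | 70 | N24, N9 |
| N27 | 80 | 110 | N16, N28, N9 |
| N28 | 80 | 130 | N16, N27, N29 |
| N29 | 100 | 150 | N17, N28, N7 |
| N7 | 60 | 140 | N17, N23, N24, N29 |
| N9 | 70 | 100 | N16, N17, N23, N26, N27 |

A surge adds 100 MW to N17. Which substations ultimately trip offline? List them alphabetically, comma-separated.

N16, N17, N23, N24, N26, N27, N28, N29, N7, N9

Round 1 — N17 at 140 > 100. N17 trips offline.
  N17 sheds 140 MW to N16, N29, N7, N9: 35 each.
    N16: 30+35 = 65 > 60
    N29: 100+35 = 135 ≤ 150
    N7: 60+35 = 95 ≤ 140
    N9: 70+35 = 105 > 100
Round 2 — N16, N9 trip offline.
  N16 sheds 65 MW to N23, N24, N27, N28: 16 each (1 lost).
    N23: 80+16 = 96 ≤ 150
    N24: 60+16 = 76 ≤ 120
    N27: 80+16 = 96 ≤ 110
    N28: 80+16 = 96 ≤ 130
  N9 sheds 105 MW to N23, N26, N27: 35 each.
    N23: 96+35 = 131 ≤ 150
    N26: 10+35 = 45 ≤ 70
    N27: 96+35 = 131 > 110
Round 3 — N27 trips offline.
  N27 sheds 131 MW to N28: 131 each.
    N28: 96+131 = 227 > 130
Round 4 — N28 trips offline.
  N28 sheds 227 MW to N29: 227 each.
    N29: 135+227 = 362 > 150
Round 5 — N29 trips offline.
  N29 sheds 362 MW to N7: 362 each.
    N7: 95+362 = 457 > 140
Round 6 — N7 trips offline.
  N7 sheds 457 MW to N23, N24: 228 each (1 lost).
    N23: 131+228 = 359 > 150
    N24: 76+228 = 304 > 120
Round 7 — N23, N24 trip offline.
  N23 sheds 359 MW: no online neighbours, lost.
  N24 sheds 304 MW to N26: 304 each.
    N26: 45+304 = 349 > 70
Round 8 — N26 trips offline.
  N26 sheds 349 MW: no online neighbours, lost.
No further trips.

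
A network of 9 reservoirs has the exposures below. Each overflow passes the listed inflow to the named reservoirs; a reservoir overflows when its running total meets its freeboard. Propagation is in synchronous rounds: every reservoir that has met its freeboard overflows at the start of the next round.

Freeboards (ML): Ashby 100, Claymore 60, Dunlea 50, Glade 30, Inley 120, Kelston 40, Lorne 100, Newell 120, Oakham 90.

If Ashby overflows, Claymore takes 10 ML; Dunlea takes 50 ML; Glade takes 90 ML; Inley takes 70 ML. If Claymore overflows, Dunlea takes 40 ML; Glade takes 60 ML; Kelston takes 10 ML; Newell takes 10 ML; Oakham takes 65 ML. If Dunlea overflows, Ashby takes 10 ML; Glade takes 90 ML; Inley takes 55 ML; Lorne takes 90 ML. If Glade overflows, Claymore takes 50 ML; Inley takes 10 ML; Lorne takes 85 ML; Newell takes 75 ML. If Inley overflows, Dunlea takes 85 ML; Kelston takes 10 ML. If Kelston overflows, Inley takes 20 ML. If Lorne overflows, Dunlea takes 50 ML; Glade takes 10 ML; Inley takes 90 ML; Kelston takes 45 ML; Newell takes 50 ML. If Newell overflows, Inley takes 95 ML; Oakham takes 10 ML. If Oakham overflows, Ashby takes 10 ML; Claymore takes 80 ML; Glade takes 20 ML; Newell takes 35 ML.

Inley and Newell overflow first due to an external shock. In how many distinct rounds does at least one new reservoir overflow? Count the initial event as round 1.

5

Round 1 — Inley, Newell overflow (initial).
  Dunlea: +85 → 85 ≥ 50
  Kelston: +10 → 10 < 40
  Oakham: +10 → 10 < 90
Round 2 — Dunlea overflows.
  Ashby: +10 → 10 < 100
  Glade: +90 → 90 ≥ 30
  Lorne: +90 → 90 < 100
Round 3 — Glade overflows.
  Claymore: +50 → 50 < 60
  Lorne: +85 → 175 ≥ 100
Round 4 — Lorne overflows.
  Kelston: +45 → 55 ≥ 40
Round 5 — Kelston overflows.
No further overflows.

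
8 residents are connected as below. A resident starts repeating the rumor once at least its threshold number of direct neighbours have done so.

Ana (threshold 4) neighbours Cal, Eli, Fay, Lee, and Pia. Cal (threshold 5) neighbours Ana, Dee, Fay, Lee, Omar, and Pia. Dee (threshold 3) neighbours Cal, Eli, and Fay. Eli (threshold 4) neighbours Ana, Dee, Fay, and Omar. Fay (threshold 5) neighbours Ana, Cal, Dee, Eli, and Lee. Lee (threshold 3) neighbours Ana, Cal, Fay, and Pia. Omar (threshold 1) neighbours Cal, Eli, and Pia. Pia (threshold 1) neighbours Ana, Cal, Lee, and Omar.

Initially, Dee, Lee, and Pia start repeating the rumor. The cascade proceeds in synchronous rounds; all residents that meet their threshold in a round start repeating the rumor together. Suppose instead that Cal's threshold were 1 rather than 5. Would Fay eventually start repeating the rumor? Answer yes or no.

With Cal's threshold at 1:
Round 1 — Dee, Lee, Pia start repeating the rumor (initial).
Round 2 — checking thresholds:
  Ana: 2 of 5 neighbours < 4, holds.
  Cal: 3 of 6 neighbours ≥ 1, starts repeating the rumor.
  Eli: 1 of 4 neighbours < 4, holds.
  Fay: 2 of 5 neighbours < 5, holds.
  Omar: 1 of 3 neighbours ≥ 1, starts repeating the rumor.
Round 3 — no new spreads; cascade stops.

no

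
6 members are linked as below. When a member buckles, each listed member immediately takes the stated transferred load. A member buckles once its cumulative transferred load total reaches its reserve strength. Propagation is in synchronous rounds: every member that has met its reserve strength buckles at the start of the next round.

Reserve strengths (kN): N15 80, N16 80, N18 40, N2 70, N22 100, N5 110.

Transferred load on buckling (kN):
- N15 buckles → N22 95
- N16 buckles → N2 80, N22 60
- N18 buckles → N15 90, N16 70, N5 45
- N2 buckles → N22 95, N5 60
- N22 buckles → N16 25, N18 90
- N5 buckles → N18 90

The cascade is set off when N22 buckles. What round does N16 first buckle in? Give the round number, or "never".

Round 1 — N22 buckles (initial).
  N16: +25 → 25 < 80
  N18: +90 → 90 ≥ 40
Round 2 — N18 buckles.
  N15: +90 → 90 ≥ 80
  N16: +70 → 95 ≥ 80
  N5: +45 → 45 < 110
Round 3 — N15, N16 buckle.
  N2: +80 → 80 ≥ 70
Round 4 — N2 buckles.
  N5: +60 → 105 < 110
No further bucklings.

3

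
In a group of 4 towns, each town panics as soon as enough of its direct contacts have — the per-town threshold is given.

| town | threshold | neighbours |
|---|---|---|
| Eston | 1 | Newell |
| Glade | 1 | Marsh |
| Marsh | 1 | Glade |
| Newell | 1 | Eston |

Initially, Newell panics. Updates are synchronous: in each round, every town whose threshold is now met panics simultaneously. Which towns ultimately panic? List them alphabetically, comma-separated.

Round 1 — Newell panics (initial).
Round 2 — checking thresholds:
  Eston: 1 of 1 neighbours ≥ 1, panics.
Round 3 — no new panics; cascade stops.

Eston, Newell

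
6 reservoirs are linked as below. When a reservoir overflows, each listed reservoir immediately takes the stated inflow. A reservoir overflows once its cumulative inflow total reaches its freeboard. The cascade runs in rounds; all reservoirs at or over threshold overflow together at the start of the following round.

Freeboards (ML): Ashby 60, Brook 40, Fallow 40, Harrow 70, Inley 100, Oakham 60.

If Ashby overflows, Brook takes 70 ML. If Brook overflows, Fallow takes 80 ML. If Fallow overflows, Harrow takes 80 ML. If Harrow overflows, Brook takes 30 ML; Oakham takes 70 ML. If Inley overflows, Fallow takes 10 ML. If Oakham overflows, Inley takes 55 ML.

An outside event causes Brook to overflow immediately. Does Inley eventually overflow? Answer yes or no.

no

Round 1 — Brook overflows (initial).
  Fallow: +80 → 80 ≥ 40
Round 2 — Fallow overflows.
  Harrow: +80 → 80 ≥ 70
Round 3 — Harrow overflows.
  Oakham: +70 → 70 ≥ 60
Round 4 — Oakham overflows.
  Inley: +55 → 55 < 100
No further overflows.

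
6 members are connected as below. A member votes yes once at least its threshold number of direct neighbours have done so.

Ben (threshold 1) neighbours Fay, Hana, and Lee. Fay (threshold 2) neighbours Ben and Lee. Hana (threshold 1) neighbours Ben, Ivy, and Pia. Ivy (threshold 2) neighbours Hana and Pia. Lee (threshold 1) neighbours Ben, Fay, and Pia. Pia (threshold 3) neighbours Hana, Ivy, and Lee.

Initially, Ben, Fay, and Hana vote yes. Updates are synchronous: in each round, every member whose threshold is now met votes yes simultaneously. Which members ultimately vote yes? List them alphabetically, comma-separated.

Round 1 — Ben, Fay, Hana vote yes (initial).
Round 2 — checking thresholds:
  Ivy: 1 of 2 neighbours < 2, below threshold.
  Lee: 2 of 3 neighbours ≥ 1, votes yes.
  Pia: 1 of 3 neighbours < 3, below threshold.
Round 3 — no new yes votes; cascade stops.

Ben, Fay, Hana, Lee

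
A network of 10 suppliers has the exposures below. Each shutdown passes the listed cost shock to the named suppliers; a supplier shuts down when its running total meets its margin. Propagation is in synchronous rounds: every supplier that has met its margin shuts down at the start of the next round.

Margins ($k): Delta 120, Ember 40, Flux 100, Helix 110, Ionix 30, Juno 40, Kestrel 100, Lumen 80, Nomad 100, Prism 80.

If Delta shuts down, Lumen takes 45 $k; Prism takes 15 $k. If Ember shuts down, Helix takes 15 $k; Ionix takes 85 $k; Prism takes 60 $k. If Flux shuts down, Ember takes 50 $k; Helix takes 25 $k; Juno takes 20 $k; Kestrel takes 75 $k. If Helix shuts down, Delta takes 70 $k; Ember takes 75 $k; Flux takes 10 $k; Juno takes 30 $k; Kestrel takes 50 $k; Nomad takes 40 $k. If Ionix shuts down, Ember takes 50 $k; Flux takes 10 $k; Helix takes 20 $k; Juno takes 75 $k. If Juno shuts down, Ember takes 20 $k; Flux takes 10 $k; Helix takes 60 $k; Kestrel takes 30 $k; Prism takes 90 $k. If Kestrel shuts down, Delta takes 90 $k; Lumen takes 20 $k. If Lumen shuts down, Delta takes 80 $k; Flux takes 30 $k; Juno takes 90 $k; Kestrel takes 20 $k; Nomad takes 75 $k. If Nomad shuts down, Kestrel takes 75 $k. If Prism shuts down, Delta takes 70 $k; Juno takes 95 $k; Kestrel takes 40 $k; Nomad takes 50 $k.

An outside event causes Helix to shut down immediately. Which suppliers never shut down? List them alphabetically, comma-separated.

Round 1 — Helix shuts down (initial).
  Delta: +70 → 70 < 120
  Ember: +75 → 75 ≥ 40
  Flux: +10 → 10 < 100
  Juno: +30 → 30 < 40
  Kestrel: +50 → 50 < 100
  Nomad: +40 → 40 < 100
Round 2 — Ember shuts down.
  Ionix: +85 → 85 ≥ 30
  Prism: +60 → 60 < 80
Round 3 — Ionix shuts down.
  Flux: +10 → 20 < 100
  Juno: +75 → 105 ≥ 40
Round 4 — Juno shuts down.
  Flux: +10 → 30 < 100
  Kestrel: +30 → 80 < 100
  Prism: +90 → 150 ≥ 80
Round 5 — Prism shuts down.
  Delta: +70 → 140 ≥ 120
  Kestrel: +40 → 120 ≥ 100
  Nomad: +50 → 90 < 100
Round 6 — Delta, Kestrel shut down.
  Lumen: +45+20 → 65 < 80
No further shutdowns.

Flux, Lumen, Nomad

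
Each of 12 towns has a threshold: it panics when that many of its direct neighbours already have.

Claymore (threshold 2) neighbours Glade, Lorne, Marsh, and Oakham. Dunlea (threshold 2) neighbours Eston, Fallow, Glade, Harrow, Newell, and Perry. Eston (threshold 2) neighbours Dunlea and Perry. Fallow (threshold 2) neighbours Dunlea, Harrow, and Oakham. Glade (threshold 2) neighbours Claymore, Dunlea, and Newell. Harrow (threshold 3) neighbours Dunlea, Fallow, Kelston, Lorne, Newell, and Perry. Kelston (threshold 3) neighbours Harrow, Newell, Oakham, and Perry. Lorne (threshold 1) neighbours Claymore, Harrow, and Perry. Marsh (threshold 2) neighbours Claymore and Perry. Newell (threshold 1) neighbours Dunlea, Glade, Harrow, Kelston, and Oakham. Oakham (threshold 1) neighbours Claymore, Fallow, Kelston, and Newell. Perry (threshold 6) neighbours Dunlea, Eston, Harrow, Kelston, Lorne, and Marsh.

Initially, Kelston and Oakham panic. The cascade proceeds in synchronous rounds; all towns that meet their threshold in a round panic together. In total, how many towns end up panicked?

Round 1 — Kelston, Oakham panic (initial).
Round 2 — checking thresholds:
  Claymore: 1 of 4 neighbours < 2, holds.
  Fallow: 1 of 3 neighbours < 2, holds.
  Harrow: 1 of 6 neighbours < 3, holds.
  Newell: 2 of 5 neighbours ≥ 1, panics.
  Perry: 1 of 6 neighbours < 6, holds.
Round 3 — no new panics; cascade stops.

3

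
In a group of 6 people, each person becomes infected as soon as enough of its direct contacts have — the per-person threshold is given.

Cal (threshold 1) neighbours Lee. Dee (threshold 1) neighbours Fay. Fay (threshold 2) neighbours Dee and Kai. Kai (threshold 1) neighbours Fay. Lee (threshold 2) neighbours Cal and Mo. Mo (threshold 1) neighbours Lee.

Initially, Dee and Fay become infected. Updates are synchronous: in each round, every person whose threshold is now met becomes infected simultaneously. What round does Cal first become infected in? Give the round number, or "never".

never

Round 1 — Dee, Fay become infected (initial).
Round 2 — checking thresholds:
  Kai: 1 of 1 neighbours ≥ 1, becomes infected.
Round 3 — no new infections; cascade stops.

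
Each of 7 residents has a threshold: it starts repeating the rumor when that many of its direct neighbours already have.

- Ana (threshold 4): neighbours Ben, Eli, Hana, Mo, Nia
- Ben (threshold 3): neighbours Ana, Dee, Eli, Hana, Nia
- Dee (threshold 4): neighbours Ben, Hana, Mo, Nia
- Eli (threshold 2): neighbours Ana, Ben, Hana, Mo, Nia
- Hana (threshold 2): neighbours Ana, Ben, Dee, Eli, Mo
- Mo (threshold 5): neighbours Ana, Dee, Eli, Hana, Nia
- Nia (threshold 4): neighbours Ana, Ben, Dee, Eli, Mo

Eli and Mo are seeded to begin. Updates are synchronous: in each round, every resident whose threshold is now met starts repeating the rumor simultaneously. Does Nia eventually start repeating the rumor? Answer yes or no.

no

Round 1 — Eli, Mo start repeating the rumor (initial).
Round 2 — checking thresholds:
  Ana: 2 of 5 neighbours < 4, holds.
  Ben: 1 of 5 neighbours < 3, holds.
  Dee: 1 of 4 neighbours < 4, holds.
  Hana: 2 of 5 neighbours ≥ 2, starts repeating the rumor.
  Nia: 2 of 5 neighbours < 4, holds.
Round 3 — no new spreads; cascade stops.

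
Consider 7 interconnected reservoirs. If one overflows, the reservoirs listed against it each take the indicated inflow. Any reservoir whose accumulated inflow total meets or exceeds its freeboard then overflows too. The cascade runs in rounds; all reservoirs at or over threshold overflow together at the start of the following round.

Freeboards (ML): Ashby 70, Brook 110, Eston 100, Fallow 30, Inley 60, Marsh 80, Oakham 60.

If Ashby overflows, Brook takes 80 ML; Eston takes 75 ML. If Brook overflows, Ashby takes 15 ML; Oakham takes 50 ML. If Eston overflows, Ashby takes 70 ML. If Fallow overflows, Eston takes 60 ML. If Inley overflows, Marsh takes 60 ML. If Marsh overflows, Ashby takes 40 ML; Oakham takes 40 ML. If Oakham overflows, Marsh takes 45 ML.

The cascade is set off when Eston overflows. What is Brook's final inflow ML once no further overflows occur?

80

Round 1 — Eston overflows (initial).
  Ashby: +70 → 70 ≥ 70
Round 2 — Ashby overflows.
  Brook: +80 → 80 < 110
No further overflows.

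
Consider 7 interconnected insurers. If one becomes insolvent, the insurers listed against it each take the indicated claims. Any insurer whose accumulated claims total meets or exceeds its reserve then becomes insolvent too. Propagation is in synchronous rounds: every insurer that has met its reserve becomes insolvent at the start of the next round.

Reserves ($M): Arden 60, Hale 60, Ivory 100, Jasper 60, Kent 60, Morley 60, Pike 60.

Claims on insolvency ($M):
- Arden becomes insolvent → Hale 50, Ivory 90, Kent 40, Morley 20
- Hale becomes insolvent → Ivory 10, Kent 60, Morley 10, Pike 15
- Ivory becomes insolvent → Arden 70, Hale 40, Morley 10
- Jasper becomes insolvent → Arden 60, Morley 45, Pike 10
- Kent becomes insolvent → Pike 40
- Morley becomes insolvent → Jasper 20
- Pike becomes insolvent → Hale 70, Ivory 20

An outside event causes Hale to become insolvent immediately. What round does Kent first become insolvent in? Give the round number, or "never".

Round 1 — Hale becomes insolvent (initial).
  Ivory: +10 → 10 < 100
  Kent: +60 → 60 ≥ 60
  Morley: +10 → 10 < 60
  Pike: +15 → 15 < 60
Round 2 — Kent becomes insolvent.
  Pike: +40 → 55 < 60
No further insolvencies.

2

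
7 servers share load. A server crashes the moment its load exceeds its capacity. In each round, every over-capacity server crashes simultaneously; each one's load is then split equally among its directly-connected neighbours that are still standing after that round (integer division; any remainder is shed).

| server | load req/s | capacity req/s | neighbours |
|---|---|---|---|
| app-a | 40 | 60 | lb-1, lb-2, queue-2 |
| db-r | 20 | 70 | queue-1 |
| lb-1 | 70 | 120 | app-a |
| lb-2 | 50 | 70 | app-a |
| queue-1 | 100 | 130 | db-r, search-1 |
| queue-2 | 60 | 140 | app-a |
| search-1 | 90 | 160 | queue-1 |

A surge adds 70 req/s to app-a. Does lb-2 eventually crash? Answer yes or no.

Round 1 — app-a at 110 > 60. app-a crashes.
  app-a sheds 110 req/s to lb-1, lb-2, queue-2: 36 each (2 lost).
    lb-1: 70+36 = 106 ≤ 120
    lb-2: 50+36 = 86 > 70
    queue-2: 60+36 = 96 ≤ 140
Round 2 — lb-2 crashes.
  lb-2 sheds 86 req/s: no online neighbours, lost.
No further crashes.

yes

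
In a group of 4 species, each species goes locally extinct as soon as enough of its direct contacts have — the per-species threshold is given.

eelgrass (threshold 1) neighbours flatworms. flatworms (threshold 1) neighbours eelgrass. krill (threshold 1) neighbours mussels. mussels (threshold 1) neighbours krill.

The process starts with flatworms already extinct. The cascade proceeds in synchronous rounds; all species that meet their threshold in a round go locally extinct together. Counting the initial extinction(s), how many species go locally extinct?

Round 1 — flatworms goes locally extinct (initial).
Round 2 — checking thresholds:
  eelgrass: 1 of 1 neighbours ≥ 1, goes locally extinct.
Round 3 — no new extinctions; cascade stops.

2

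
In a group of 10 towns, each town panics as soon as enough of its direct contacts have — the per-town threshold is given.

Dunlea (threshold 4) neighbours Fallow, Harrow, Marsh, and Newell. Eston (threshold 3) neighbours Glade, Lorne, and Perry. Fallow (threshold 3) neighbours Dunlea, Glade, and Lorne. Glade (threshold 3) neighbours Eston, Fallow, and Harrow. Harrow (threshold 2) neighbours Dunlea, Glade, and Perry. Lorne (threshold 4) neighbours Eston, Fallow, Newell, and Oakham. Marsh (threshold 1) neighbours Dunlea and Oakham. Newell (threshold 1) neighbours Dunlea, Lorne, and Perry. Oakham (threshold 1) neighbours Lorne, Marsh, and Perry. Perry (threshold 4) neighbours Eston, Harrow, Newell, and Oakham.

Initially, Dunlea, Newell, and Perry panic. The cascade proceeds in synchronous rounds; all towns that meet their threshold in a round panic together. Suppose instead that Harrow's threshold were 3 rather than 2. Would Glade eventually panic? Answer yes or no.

no

With Harrow's threshold at 3:
Round 1 — Dunlea, Newell, Perry panic (initial).
Round 2 — checking thresholds:
  Eston: 1 of 3 neighbours < 3, below threshold.
  Fallow: 1 of 3 neighbours < 3, below threshold.
  Harrow: 2 of 3 neighbours < 3, below threshold.
  Lorne: 1 of 4 neighbours < 4, below threshold.
  Marsh: 1 of 2 neighbours ≥ 1, panics.
  Oakham: 1 of 3 neighbours ≥ 1, panics.
Round 3 — no new panics; cascade stops.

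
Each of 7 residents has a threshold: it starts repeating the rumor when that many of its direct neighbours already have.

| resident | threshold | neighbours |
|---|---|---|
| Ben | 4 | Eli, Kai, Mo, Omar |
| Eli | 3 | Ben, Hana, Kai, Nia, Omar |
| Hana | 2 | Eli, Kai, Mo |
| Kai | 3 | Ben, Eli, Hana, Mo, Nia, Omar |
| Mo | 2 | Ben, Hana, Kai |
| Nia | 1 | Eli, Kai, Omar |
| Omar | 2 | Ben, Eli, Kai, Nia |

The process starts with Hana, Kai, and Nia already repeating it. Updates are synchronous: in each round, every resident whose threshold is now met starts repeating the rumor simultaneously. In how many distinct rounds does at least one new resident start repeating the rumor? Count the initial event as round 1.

Round 1 — Hana, Kai, Nia start repeating the rumor (initial).
Round 2 — checking thresholds:
  Ben: 1 of 4 neighbours < 4, holds.
  Eli: 3 of 5 neighbours ≥ 3, starts repeating the rumor.
  Mo: 2 of 3 neighbours ≥ 2, starts repeating the rumor.
  Omar: 2 of 4 neighbours ≥ 2, starts repeating the rumor.
Round 3 — checking thresholds:
  Ben: 4 of 4 neighbours ≥ 4, starts repeating the rumor.
Round 4 — no new spreads; cascade stops.

3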